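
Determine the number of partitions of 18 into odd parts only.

A partial list (first 12 by largest part):
17+1
15+3
15+1+1+1
13+5
13+3+1+1
13+1+1+1+1+1
11+7
11+5+1+1
11+3+3+1
11+3+1+1+1+1
11+1+1+1+1+1+1+1
9+9
…and 34 more, for 46 total.

46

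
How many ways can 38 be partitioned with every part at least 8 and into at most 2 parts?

13

Enumerating:
38
30 + 8
29 + 9
28 + 10
27 + 11
26 + 12
25 + 13
24 + 14
23 + 15
22 + 16
21 + 17
20 + 18
19 + 19
Counting gives 13.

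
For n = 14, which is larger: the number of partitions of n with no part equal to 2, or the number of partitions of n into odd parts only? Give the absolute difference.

Partitions of 14 with no part equal to 2: 58.
Partitions of 14 into odd parts only: 22.
|58 − 22| = 36.

36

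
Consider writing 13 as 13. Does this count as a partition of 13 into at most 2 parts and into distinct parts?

The parts sum to 13, and the condition 'there are at most 2 summands' holds; the condition 'all summands are distinct' holds.

Yes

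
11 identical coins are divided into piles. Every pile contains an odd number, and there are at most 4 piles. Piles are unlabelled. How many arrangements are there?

Enumerating:
11
9+1+1
7+3+1
5+5+1
5+3+3
That's 5 in total.

5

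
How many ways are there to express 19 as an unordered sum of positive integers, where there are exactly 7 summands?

There are too many to list fully; the first 12 (by largest part) are:
13+1+1+1+1+1+1
12+2+1+1+1+1+1
11+3+1+1+1+1+1
11+2+2+1+1+1+1
10+4+1+1+1+1+1
10+3+2+1+1+1+1
10+2+2+2+1+1+1
9+5+1+1+1+1+1
9+4+2+1+1+1+1
9+3+3+1+1+1+1
9+3+2+2+1+1+1
9+2+2+2+2+1+1
…and 53 more, for 65 total.

65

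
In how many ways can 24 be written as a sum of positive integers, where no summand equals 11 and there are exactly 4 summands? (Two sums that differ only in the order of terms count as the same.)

Counting exhaustively, 94 partitions satisfy the conditions.

94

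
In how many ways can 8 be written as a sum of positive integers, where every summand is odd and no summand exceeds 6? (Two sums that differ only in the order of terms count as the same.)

Enumerating:
3+5
1+1+1+5
1+1+3+3
1+1+1+1+1+3
1+1+1+1+1+1+1+1

5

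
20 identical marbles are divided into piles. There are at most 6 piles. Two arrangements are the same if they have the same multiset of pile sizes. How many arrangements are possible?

There are 282 such partitions.

282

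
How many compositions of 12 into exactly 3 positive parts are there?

Equivalently, choose which 2 of the 11 gaps become plus signs: C(11,2) = 55.

55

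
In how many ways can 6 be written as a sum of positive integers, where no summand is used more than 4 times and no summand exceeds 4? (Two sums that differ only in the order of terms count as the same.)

Listing the qualifying partitions of 6:
4+2
4+1+1
3+3
3+2+1
3+1+1+1
2+2+2
2+2+1+1
2+1+1+1+1
That's 8 in total.

8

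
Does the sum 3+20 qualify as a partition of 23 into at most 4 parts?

The parts sum to 23, and the condition 'there are at most 4 summands' holds.

Yes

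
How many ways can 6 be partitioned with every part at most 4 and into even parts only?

2

Listing the qualifying partitions of 6:
2,4
2,2,2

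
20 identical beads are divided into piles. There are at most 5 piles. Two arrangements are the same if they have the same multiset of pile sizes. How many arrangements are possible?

192

There are 192 such partitions.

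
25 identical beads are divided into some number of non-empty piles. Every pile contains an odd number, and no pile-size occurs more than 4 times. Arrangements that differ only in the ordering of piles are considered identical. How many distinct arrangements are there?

70

A partial list (first 12 by largest part):
25
23,1,1
21,3,1
21,1,1,1,1
19,5,1
19,3,3
19,3,1,1,1
17,7,1
17,5,3
17,5,1,1,1
17,3,3,1,1
15,9,1
…and 58 more, for 70 total.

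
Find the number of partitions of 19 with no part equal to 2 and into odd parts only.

54

There are too many to list fully; the first 12 (by largest part) are:
19
17 + 1 + 1
15 + 3 + 1
15 + 1 + 1 + 1 + 1
13 + 5 + 1
13 + 3 + 3
13 + 3 + 1 + 1 + 1
13 + 1 + 1 + 1 + 1 + 1 + 1
11 + 7 + 1
11 + 5 + 3
11 + 5 + 1 + 1 + 1
11 + 3 + 3 + 1 + 1
…and 42 more, for 54 total.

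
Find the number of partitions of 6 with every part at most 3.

They are:
3+3
3+2+1
3+1+1+1
2+2+2
2+2+1+1
2+1+1+1+1
1+1+1+1+1+1
Counting gives 7.

7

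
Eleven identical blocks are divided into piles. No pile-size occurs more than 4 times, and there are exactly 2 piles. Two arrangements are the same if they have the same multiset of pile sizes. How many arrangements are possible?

Enumerating:
10+1
9+2
8+3
7+4
6+5
That's 5 in total.

5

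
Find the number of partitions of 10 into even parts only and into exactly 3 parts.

Listing the qualifying partitions of 10:
6+2+2
4+4+2
Counting gives 2.

2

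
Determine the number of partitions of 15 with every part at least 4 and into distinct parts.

6

Listing the qualifying partitions of 15:
15
11+4
10+5
9+6
8+7
6+5+4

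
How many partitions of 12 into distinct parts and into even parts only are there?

4

They are:
12
10 + 2
8 + 4
6 + 4 + 2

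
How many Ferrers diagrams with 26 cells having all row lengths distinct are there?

165

There are 165 such partitions.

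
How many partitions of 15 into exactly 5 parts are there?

30

A partial list (first 12 by largest part):
11,1,1,1,1
10,2,1,1,1
9,3,1,1,1
9,2,2,1,1
8,4,1,1,1
8,3,2,1,1
8,2,2,2,1
7,5,1,1,1
7,4,2,1,1
7,3,3,1,1
7,3,2,2,1
7,2,2,2,2
…and 18 more, for 30 total.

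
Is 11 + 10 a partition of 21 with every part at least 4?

Yes

The parts sum to 21, and the condition 'every summand is at least 4' holds.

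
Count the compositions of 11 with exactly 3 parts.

By stars and bars with positive parts, the count is C(10,2) = 45.

45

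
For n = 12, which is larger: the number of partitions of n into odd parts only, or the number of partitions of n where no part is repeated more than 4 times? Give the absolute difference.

Partitions of 12 into odd parts only: 15.
Partitions of 12 where no part is repeated more than 4 times: 60.
|15 − 60| = 45.

45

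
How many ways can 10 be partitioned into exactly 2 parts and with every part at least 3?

Listing the qualifying partitions of 10:
7, 3
6, 4
5, 5

3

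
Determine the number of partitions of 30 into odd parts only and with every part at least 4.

13

The partitions of 30 that satisfy the conditions:
5, 25
7, 23
9, 21
11, 19
13, 17
15, 15
5, 5, 5, 15
5, 5, 7, 13
5, 5, 9, 11
5, 7, 7, 11
5, 7, 9, 9
7, 7, 7, 9
5, 5, 5, 5, 5, 5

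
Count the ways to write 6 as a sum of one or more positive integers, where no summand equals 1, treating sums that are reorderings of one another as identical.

4

Enumerating:
6
4, 2
3, 3
2, 2, 2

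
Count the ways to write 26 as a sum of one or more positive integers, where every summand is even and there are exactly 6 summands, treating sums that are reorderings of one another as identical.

14

Listing the qualifying partitions of 26:
16, 2, 2, 2, 2, 2
14, 4, 2, 2, 2, 2
12, 6, 2, 2, 2, 2
12, 4, 4, 2, 2, 2
10, 8, 2, 2, 2, 2
10, 6, 4, 2, 2, 2
10, 4, 4, 4, 2, 2
8, 8, 4, 2, 2, 2
8, 6, 6, 2, 2, 2
8, 6, 4, 4, 2, 2
8, 4, 4, 4, 4, 2
6, 6, 6, 4, 2, 2
6, 6, 4, 4, 4, 2
6, 4, 4, 4, 4, 4
That's 14 in total.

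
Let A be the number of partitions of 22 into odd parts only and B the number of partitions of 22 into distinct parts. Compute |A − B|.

Partitions of 22 into odd parts only: 89.
Partitions of 22 into distinct parts: 89.
|89 − 89| = 0.

0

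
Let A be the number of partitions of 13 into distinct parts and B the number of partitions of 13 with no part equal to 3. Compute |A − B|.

41

Partitions of 13 into distinct parts: 18.
Partitions of 13 with no part equal to 3: 59.
|18 − 59| = 41.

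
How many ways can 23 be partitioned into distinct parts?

Counting exhaustively, 104 partitions satisfy the conditions.

104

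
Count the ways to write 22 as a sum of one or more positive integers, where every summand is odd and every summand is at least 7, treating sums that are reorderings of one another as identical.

3

The partitions of 22 that satisfy the conditions:
15+7
13+9
11+11
That's 3 in total.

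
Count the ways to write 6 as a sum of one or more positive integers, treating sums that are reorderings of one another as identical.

Enumerating:
6
5, 1
4, 2
4, 1, 1
3, 3
3, 2, 1
3, 1, 1, 1
2, 2, 2
2, 2, 1, 1
2, 1, 1, 1, 1
1, 1, 1, 1, 1, 1

11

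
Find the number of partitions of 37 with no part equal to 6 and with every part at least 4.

Direct enumeration gives 266 partitions.

266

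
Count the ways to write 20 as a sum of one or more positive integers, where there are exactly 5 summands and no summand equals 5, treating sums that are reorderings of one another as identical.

A partial list (first 12 by largest part):
16 + 1 + 1 + 1 + 1
15 + 2 + 1 + 1 + 1
14 + 3 + 1 + 1 + 1
14 + 2 + 2 + 1 + 1
13 + 4 + 1 + 1 + 1
13 + 3 + 2 + 1 + 1
13 + 2 + 2 + 2 + 1
12 + 4 + 2 + 1 + 1
12 + 3 + 3 + 1 + 1
12 + 3 + 2 + 2 + 1
12 + 2 + 2 + 2 + 2
11 + 6 + 1 + 1 + 1
…and 45 more, for 57 total.

57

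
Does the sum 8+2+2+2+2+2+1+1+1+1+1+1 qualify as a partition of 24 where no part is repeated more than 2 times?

The parts sum to 24, and the condition 'no summand is used more than 2 times' is violated.

No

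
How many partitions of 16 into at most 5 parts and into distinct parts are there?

There are too many to list fully; the first 12 (by largest part) are:
16
1 + 15
2 + 14
3 + 13
1 + 2 + 13
4 + 12
1 + 3 + 12
5 + 11
1 + 4 + 11
2 + 3 + 11
6 + 10
1 + 5 + 10
…and 20 more, for 32 total.

32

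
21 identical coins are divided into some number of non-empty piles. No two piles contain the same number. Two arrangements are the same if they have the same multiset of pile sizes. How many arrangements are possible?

There are 76 such partitions.

76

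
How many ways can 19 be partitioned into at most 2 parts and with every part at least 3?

Listing the qualifying partitions of 19:
19
16, 3
15, 4
14, 5
13, 6
12, 7
11, 8
10, 9
That's 8 in total.

8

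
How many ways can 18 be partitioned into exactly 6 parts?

A partial list (first 12 by largest part):
13+1+1+1+1+1
12+2+1+1+1+1
11+3+1+1+1+1
11+2+2+1+1+1
10+4+1+1+1+1
10+3+2+1+1+1
10+2+2+2+1+1
9+5+1+1+1+1
9+4+2+1+1+1
9+3+3+1+1+1
9+3+2+2+1+1
9+2+2+2+2+1
…and 46 more, for 58 total.

58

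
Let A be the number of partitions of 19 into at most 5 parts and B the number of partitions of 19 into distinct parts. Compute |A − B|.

Partitions of 19 into at most 5 parts: 164.
Partitions of 19 into distinct parts: 54.
|164 − 54| = 110.

110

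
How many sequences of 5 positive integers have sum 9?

70

By stars and bars with positive parts, the count is C(8,4) = 70.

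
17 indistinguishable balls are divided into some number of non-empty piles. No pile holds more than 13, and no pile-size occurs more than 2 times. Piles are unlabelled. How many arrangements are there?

Systematic enumeration (by largest part, then next-largest, …) yields 102.

102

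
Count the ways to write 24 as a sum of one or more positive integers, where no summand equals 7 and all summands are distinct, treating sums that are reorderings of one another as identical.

Enumerating by decreasing first part gives 92 partitions in all.

92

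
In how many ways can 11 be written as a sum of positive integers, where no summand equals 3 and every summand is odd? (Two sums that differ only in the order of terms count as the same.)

Listing the qualifying partitions of 11:
11
1, 1, 9
1, 1, 1, 1, 7
1, 5, 5
1, 1, 1, 1, 1, 1, 5
1, 1, 1, 1, 1, 1, 1, 1, 1, 1, 1
That's 6 in total.

6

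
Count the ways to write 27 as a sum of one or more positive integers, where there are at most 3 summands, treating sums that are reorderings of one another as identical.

75

Counting exhaustively, 75 partitions satisfy the conditions.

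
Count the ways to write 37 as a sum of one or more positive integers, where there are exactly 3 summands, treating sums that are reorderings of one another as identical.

Counting exhaustively, 114 partitions satisfy the conditions.

114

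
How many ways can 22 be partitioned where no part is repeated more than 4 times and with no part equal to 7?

501

Enumerating by decreasing first part gives 501 partitions in all.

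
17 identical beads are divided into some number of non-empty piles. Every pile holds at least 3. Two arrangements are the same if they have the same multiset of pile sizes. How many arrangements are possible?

25

Listing the qualifying partitions of 17:
17
14 + 3
13 + 4
12 + 5
11 + 6
11 + 3 + 3
10 + 7
10 + 4 + 3
9 + 8
9 + 5 + 3
9 + 4 + 4
8 + 6 + 3
8 + 5 + 4
8 + 3 + 3 + 3
7 + 7 + 3
7 + 6 + 4
7 + 5 + 5
7 + 4 + 3 + 3
6 + 6 + 5
6 + 5 + 3 + 3
6 + 4 + 4 + 3
5 + 5 + 4 + 3
5 + 4 + 4 + 4
5 + 3 + 3 + 3 + 3
4 + 4 + 3 + 3 + 3
Counting gives 25.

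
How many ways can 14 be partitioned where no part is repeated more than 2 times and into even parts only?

9

They are:
14
2, 12
4, 10
2, 2, 10
6, 8
2, 4, 8
2, 6, 6
4, 4, 6
2, 2, 4, 6
Counting gives 9.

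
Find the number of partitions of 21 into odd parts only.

Enumerating by decreasing first part gives 76 partitions in all.

76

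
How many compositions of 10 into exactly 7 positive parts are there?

84

Equivalently, choose which 6 of the 9 gaps become plus signs: C(9,6) = 84.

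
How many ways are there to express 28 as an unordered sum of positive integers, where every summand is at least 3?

230

Enumerating by decreasing first part gives 230 partitions in all.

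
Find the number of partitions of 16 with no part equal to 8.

209

Systematic enumeration (by largest part, then next-largest, …) yields 209.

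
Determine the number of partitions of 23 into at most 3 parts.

56

A partial list (first 12 by largest part):
23
22, 1
21, 2
21, 1, 1
20, 3
20, 2, 1
19, 4
19, 3, 1
19, 2, 2
18, 5
18, 4, 1
18, 3, 2
…and 44 more, for 56 total.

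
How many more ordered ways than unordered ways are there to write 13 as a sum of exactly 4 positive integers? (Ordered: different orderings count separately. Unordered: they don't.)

202

Ordered (compositions into 4 parts): C(12,3) = 220.
Unordered (partitions into 4 parts): 18.
Difference: 220 − 18 = 202.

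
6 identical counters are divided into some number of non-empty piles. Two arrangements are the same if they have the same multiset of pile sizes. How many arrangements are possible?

11

Listing the qualifying partitions of 6:
6
5,1
4,2
4,1,1
3,3
3,2,1
3,1,1,1
2,2,2
2,2,1,1
2,1,1,1,1
1,1,1,1,1,1
That's 11 in total.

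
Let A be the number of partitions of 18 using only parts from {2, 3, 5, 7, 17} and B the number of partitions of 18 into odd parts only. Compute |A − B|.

Partitions of 18 using only parts from {2, 3, 5, 7, 17}: 14.
Partitions of 18 into odd parts only: 46.
|14 − 46| = 32.

32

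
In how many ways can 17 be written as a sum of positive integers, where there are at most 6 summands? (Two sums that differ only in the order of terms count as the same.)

Systematic enumeration (by largest part, then next-largest, …) yields 163.

163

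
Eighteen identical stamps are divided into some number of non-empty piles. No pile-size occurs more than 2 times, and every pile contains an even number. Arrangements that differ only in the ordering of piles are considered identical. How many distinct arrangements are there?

16

They are:
18
2, 16
4, 14
2, 2, 14
6, 12
2, 4, 12
8, 10
2, 6, 10
4, 4, 10
2, 2, 4, 10
2, 8, 8
4, 6, 8
2, 2, 6, 8
2, 4, 4, 8
2, 4, 6, 6
2, 2, 4, 4, 6
Counting gives 16.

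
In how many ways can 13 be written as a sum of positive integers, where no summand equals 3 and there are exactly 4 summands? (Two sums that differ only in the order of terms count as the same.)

10

They are:
10,1,1,1
9,2,1,1
8,2,2,1
7,4,1,1
7,2,2,2
6,5,1,1
6,4,2,1
5,5,2,1
5,4,2,2
4,4,4,1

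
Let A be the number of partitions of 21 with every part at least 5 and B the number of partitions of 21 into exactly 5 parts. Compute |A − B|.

86

Partitions of 21 with every part at least 5: 15.
Partitions of 21 into exactly 5 parts: 101.
|15 − 101| = 86.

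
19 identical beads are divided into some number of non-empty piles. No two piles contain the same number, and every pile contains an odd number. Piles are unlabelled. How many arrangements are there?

6

They are:
19
1+3+15
1+5+13
1+7+11
3+5+11
3+7+9
Counting gives 6.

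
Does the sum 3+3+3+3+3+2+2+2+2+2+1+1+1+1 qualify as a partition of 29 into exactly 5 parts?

No

The parts sum to 29, and the condition 'there are exactly 5 summands' is violated.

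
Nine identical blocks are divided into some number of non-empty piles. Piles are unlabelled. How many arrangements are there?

A partial list (first 12 by largest part):
9
8+1
7+2
7+1+1
6+3
6+2+1
6+1+1+1
5+4
5+3+1
5+2+2
5+2+1+1
5+1+1+1+1
…and 18 more, for 30 total.

30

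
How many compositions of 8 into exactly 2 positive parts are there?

Place 1 bars in the 7 internal gaps of a row of 8 dots: C(7,1) = 7.

7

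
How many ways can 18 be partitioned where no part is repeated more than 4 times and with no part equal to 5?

186

Counting exhaustively, 186 partitions satisfy the conditions.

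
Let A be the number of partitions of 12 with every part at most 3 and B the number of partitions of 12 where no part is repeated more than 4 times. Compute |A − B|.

41

Partitions of 12 with every part at most 3: 19.
Partitions of 12 where no part is repeated more than 4 times: 60.
|19 − 60| = 41.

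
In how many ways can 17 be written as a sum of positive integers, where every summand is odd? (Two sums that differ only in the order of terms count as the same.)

38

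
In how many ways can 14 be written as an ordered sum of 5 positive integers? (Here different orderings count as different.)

715

By stars and bars with positive parts, the count is C(13,4) = 715.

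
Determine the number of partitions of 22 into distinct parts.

89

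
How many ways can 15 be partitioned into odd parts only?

27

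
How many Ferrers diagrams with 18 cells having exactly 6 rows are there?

58

There are too many to list fully; the first 12 (by largest part) are:
13, 1, 1, 1, 1, 1
12, 2, 1, 1, 1, 1
11, 3, 1, 1, 1, 1
11, 2, 2, 1, 1, 1
10, 4, 1, 1, 1, 1
10, 3, 2, 1, 1, 1
10, 2, 2, 2, 1, 1
9, 5, 1, 1, 1, 1
9, 4, 2, 1, 1, 1
9, 3, 3, 1, 1, 1
9, 3, 2, 2, 1, 1
9, 2, 2, 2, 2, 1
…and 46 more, for 58 total.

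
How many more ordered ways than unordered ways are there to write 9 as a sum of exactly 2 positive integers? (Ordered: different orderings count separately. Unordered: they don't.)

Compositions: C(8,1) = 8.
Unordered (partitions into 2 parts): 4.
Difference: 8 − 4 = 4.

4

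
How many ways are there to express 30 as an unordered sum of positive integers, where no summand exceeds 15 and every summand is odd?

247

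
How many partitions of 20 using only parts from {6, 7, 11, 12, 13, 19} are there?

They are:
7,13
6,7,7

2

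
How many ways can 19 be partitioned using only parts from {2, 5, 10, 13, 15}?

5

They are:
15,2,2
13,2,2,2
10,5,2,2
5,5,5,2,2
5,2,2,2,2,2,2,2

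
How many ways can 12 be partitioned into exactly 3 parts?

The partitions of 12 that satisfy the conditions:
10 + 1 + 1
9 + 2 + 1
8 + 3 + 1
8 + 2 + 2
7 + 4 + 1
7 + 3 + 2
6 + 5 + 1
6 + 4 + 2
6 + 3 + 3
5 + 5 + 2
5 + 4 + 3
4 + 4 + 4
That's 12 in total.

12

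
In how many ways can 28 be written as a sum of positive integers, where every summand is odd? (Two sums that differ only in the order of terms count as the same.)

A full systematic count gives 222.

222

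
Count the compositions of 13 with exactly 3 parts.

66

Equivalently, choose which 2 of the 12 gaps become plus signs: C(12,2) = 66.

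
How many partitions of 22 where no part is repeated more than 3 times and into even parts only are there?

A partial list (first 12 by largest part):
22
2,20
4,18
2,2,18
6,16
2,4,16
2,2,2,16
8,14
2,6,14
4,4,14
2,2,4,14
10,12
…and 26 more, for 38 total.

38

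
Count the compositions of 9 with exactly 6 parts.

Place 5 bars in the 8 internal gaps of a row of 9 dots: C(8,5) = 56.

56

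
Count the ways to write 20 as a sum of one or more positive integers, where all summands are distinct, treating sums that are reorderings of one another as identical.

64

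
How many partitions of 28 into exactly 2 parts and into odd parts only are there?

The partitions of 28 that satisfy the conditions:
27,1
25,3
23,5
21,7
19,9
17,11
15,13
That's 7 in total.

7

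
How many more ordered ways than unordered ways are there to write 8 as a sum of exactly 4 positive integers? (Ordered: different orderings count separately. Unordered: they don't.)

Ordered (compositions into 4 parts): C(7,3) = 35.
Partitions of 8 into exactly 4 parts: 5.
Difference: 35 − 5 = 30.

30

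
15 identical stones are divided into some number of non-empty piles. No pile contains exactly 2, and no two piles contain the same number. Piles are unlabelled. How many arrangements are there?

16

They are:
15
14,1
12,3
11,4
11,3,1
10,5
10,4,1
9,6
9,5,1
8,7
8,6,1
8,4,3
7,5,3
7,4,3,1
6,5,4
6,5,3,1
Counting gives 16.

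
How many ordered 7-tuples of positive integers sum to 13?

924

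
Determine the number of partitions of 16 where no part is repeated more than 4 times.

164

Systematic enumeration (by largest part, then next-largest, …) yields 164.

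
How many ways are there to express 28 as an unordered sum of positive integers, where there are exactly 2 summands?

14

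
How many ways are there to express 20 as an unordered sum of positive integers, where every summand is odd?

64

There are too many to list fully; the first 12 (by largest part) are:
1,19
3,17
1,1,1,17
5,15
1,1,3,15
1,1,1,1,1,15
7,13
1,1,5,13
1,3,3,13
1,1,1,1,3,13
1,1,1,1,1,1,1,13
9,11
…and 52 more, for 64 total.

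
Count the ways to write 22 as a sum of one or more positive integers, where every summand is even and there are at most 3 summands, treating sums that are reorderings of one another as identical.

They are:
22
20 + 2
18 + 4
18 + 2 + 2
16 + 6
16 + 4 + 2
14 + 8
14 + 6 + 2
14 + 4 + 4
12 + 10
12 + 8 + 2
12 + 6 + 4
10 + 10 + 2
10 + 8 + 4
10 + 6 + 6
8 + 8 + 6
Counting gives 16.

16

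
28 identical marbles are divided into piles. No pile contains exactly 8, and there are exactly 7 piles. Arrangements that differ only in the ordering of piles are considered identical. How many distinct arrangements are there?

There are 346 such partitions.

346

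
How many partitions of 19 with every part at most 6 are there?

235

Enumerating by decreasing first part gives 235 partitions in all.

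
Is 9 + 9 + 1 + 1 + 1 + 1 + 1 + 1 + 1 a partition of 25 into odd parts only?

Yes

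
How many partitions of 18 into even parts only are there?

30

A partial list (first 12 by largest part):
18
16, 2
14, 4
14, 2, 2
12, 6
12, 4, 2
12, 2, 2, 2
10, 8
10, 6, 2
10, 4, 4
10, 4, 2, 2
10, 2, 2, 2, 2
…and 18 more, for 30 total.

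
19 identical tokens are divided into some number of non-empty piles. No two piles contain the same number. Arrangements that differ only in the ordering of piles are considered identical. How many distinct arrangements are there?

54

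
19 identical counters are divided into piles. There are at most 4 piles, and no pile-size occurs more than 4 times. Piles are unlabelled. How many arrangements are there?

94

Systematic enumeration (by largest part, then next-largest, …) yields 94.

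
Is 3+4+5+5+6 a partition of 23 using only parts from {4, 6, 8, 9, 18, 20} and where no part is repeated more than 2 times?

No

The parts sum to 23, and the condition 'each summand belongs to {4, 6, 8, 9, 18, 20}' is violated.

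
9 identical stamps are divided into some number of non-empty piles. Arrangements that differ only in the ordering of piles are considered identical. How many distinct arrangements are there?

A partial list (first 12 by largest part):
9
1,8
2,7
1,1,7
3,6
1,2,6
1,1,1,6
4,5
1,3,5
2,2,5
1,1,2,5
1,1,1,1,5
…and 18 more, for 30 total.

30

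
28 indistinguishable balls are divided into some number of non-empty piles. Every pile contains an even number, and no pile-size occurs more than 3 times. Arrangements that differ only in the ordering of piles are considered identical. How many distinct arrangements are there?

Counting exhaustively, 82 partitions satisfy the conditions.

82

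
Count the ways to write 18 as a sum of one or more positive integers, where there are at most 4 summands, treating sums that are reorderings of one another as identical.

84

Direct enumeration gives 84 partitions.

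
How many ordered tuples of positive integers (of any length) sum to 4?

Each of the 3 gaps between 4 units is either a break or not: 2^3 = 8.

8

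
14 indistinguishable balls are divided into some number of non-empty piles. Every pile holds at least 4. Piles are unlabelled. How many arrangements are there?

7

Enumerating:
14
10, 4
9, 5
8, 6
7, 7
6, 4, 4
5, 5, 4
That's 7 in total.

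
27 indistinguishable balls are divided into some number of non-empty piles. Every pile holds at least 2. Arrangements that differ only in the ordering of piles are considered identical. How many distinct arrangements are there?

There are 574 such partitions.

574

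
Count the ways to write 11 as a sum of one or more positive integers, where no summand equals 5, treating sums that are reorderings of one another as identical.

A partial list (first 12 by largest part):
11
10 + 1
9 + 2
9 + 1 + 1
8 + 3
8 + 2 + 1
8 + 1 + 1 + 1
7 + 4
7 + 3 + 1
7 + 2 + 2
7 + 2 + 1 + 1
7 + 1 + 1 + 1 + 1
…and 33 more, for 45 total.

45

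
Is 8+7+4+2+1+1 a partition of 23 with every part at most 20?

Yes

The parts sum to 23, and the condition 'no summand exceeds 20' holds.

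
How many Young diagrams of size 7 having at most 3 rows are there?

The partitions of 7 that satisfy the conditions:
7
1+6
2+5
1+1+5
3+4
1+2+4
1+3+3
2+2+3

8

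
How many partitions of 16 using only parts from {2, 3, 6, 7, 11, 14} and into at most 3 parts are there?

4

The partitions of 16 that satisfy the conditions:
2, 14
2, 3, 11
2, 7, 7
3, 6, 7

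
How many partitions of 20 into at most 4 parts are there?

Direct enumeration gives 108 partitions.

108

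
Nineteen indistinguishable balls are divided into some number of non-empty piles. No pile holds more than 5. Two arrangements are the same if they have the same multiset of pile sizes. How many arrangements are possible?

164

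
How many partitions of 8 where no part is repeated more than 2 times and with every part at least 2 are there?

6

Listing the qualifying partitions of 8:
8
6, 2
5, 3
4, 4
4, 2, 2
3, 3, 2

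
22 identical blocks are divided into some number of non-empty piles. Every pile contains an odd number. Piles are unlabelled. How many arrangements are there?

Systematic enumeration (by largest part, then next-largest, …) yields 89.

89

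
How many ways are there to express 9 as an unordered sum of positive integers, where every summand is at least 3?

The partitions of 9 that satisfy the conditions:
9
6,3
5,4
3,3,3

4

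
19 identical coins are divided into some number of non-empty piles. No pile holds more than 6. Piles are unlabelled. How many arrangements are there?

Direct enumeration gives 235 partitions.

235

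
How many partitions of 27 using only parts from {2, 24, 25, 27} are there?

2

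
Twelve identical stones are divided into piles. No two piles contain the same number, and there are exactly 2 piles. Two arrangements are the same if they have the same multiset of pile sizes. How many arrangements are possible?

5

The partitions of 12 that satisfy the conditions:
1,11
2,10
3,9
4,8
5,7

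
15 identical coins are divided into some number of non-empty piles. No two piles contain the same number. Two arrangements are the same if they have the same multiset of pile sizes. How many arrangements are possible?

27

A partial list (first 12 by largest part):
15
14+1
13+2
12+3
12+2+1
11+4
11+3+1
10+5
10+4+1
10+3+2
9+6
9+5+1
…and 15 more, for 27 total.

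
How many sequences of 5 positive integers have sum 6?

5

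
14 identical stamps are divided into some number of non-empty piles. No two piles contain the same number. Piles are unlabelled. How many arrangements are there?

22

They are:
14
1,13
2,12
3,11
1,2,11
4,10
1,3,10
5,9
1,4,9
2,3,9
6,8
1,5,8
2,4,8
1,2,3,8
1,6,7
2,5,7
3,4,7
1,2,4,7
3,5,6
1,2,5,6
1,3,4,6
2,3,4,5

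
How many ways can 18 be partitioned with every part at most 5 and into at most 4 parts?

They are:
3+5+5+5
4+4+5+5
That's 2 in total.

2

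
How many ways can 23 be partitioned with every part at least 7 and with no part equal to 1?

Enumerating:
23
7+16
8+15
9+14
10+13
11+12
7+7+9
7+8+8
Counting gives 8.

8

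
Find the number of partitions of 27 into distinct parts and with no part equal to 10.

There are 159 such partitions.

159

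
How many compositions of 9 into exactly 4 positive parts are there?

56

A composition of 9 into 4 positive parts is chosen by placing 3 dividers among the 8 gaps between 9 units: C(8,3) = 56.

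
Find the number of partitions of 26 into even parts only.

101

Direct enumeration gives 101 partitions.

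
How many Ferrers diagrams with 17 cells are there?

Counting exhaustively, 297 partitions satisfy the conditions.

297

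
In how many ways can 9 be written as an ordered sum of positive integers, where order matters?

256

Each of the 8 gaps between 9 units is either a break or not: 2^8 = 256.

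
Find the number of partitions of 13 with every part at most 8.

Enumerating by decreasing first part gives 89 partitions in all.

89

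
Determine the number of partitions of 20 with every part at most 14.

Counting exhaustively, 608 partitions satisfy the conditions.

608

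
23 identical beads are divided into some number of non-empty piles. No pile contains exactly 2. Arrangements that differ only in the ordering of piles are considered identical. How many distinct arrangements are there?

Direct enumeration gives 463 partitions.

463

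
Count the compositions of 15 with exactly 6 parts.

A composition of 15 into 6 positive parts is chosen by placing 5 dividers among the 14 gaps between 15 units: C(14,5) = 2002.

2002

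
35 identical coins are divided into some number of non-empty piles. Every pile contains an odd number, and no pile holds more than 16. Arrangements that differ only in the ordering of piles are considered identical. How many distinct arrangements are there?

446

There are 446 such partitions.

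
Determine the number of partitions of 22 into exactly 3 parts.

40

A partial list (first 12 by largest part):
20,1,1
19,2,1
18,3,1
18,2,2
17,4,1
17,3,2
16,5,1
16,4,2
16,3,3
15,6,1
15,5,2
15,4,3
…and 28 more, for 40 total.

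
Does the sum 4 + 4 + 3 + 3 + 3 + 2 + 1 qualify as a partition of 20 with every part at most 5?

Yes

The parts sum to 20, and the condition 'no summand exceeds 5' holds.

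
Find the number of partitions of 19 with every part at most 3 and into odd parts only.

7

They are:
3+3+3+3+3+3+1
3+3+3+3+3+1+1+1+1
3+3+3+3+1+1+1+1+1+1+1
3+3+3+1+1+1+1+1+1+1+1+1+1
3+3+1+1+1+1+1+1+1+1+1+1+1+1+1
3+1+1+1+1+1+1+1+1+1+1+1+1+1+1+1+1
1+1+1+1+1+1+1+1+1+1+1+1+1+1+1+1+1+1+1
That's 7 in total.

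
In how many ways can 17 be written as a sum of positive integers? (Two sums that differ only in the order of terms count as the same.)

297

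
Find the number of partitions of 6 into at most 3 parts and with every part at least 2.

The partitions of 6 that satisfy the conditions:
6
2+4
3+3
2+2+2

4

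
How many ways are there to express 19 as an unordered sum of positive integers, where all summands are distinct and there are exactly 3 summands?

21

The partitions of 19 that satisfy the conditions:
1, 2, 16
1, 3, 15
1, 4, 14
2, 3, 14
1, 5, 13
2, 4, 13
1, 6, 12
2, 5, 12
3, 4, 12
1, 7, 11
2, 6, 11
3, 5, 11
1, 8, 10
2, 7, 10
3, 6, 10
4, 5, 10
2, 8, 9
3, 7, 9
4, 6, 9
4, 7, 8
5, 6, 8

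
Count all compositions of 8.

128

Each of the 7 gaps between 8 units is either a break or not: 2^7 = 128.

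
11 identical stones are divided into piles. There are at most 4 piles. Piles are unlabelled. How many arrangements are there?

A partial list (first 12 by largest part):
11
10 + 1
9 + 2
9 + 1 + 1
8 + 3
8 + 2 + 1
8 + 1 + 1 + 1
7 + 4
7 + 3 + 1
7 + 2 + 2
7 + 2 + 1 + 1
6 + 5
…and 15 more, for 27 total.

27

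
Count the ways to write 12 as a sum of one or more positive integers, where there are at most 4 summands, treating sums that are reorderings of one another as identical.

34

There are too many to list fully; the first 12 (by largest part) are:
12
1 + 11
2 + 10
1 + 1 + 10
3 + 9
1 + 2 + 9
1 + 1 + 1 + 9
4 + 8
1 + 3 + 8
2 + 2 + 8
1 + 1 + 2 + 8
5 + 7
…and 22 more, for 34 total.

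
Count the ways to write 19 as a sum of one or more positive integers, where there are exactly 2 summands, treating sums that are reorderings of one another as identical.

9

Listing the qualifying partitions of 19:
1 + 18
2 + 17
3 + 16
4 + 15
5 + 14
6 + 13
7 + 12
8 + 11
9 + 10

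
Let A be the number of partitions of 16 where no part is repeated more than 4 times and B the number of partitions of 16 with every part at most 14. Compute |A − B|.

Partitions of 16 where no part is repeated more than 4 times: 164.
Partitions of 16 with every part at most 14: 229.
|164 − 229| = 65.

65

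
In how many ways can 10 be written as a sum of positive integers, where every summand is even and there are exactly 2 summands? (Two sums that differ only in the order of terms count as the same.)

2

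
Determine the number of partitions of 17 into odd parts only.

38

A partial list (first 12 by largest part):
17
15+1+1
13+3+1
13+1+1+1+1
11+5+1
11+3+3
11+3+1+1+1
11+1+1+1+1+1+1
9+7+1
9+5+3
9+5+1+1+1
9+3+3+1+1
…and 26 more, for 38 total.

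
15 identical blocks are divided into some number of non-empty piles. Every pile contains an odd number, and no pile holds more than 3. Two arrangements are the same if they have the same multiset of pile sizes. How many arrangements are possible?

6

The partitions of 15 that satisfy the conditions:
3, 3, 3, 3, 3
1, 1, 1, 3, 3, 3, 3
1, 1, 1, 1, 1, 1, 3, 3, 3
1, 1, 1, 1, 1, 1, 1, 1, 1, 3, 3
1, 1, 1, 1, 1, 1, 1, 1, 1, 1, 1, 1, 3
1, 1, 1, 1, 1, 1, 1, 1, 1, 1, 1, 1, 1, 1, 1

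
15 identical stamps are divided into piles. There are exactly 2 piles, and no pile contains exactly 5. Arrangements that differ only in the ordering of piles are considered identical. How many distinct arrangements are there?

They are:
14 + 1
13 + 2
12 + 3
11 + 4
9 + 6
8 + 7

6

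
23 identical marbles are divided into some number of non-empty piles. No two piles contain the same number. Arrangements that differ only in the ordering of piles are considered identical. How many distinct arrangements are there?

104

Systematic enumeration (by largest part, then next-largest, …) yields 104.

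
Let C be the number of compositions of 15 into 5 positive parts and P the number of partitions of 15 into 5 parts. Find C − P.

971

Ordered (compositions into 5 parts): C(14,4) = 1001.
Unordered (partitions into 5 parts): 30.
Difference: 1001 − 30 = 971.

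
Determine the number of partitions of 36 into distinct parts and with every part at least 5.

75

Enumerating by decreasing first part gives 75 partitions in all.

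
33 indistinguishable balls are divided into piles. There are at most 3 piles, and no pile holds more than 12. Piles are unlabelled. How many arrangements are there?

3

The partitions of 33 that satisfy the conditions:
12 + 12 + 9
12 + 11 + 10
11 + 11 + 11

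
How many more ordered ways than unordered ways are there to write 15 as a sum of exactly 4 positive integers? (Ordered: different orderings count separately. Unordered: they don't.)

Ordered (compositions into 4 parts): C(14,3) = 364.
Unordered (partitions into 4 parts): 27.
Difference: 364 − 27 = 337.

337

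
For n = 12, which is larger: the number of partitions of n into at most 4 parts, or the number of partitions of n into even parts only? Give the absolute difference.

Partitions of 12 into at most 4 parts: 34.
Partitions of 12 into even parts only: 11.
|34 − 11| = 23.

23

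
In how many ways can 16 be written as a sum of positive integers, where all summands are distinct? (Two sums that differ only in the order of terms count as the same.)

A partial list (first 12 by largest part):
16
15, 1
14, 2
13, 3
13, 2, 1
12, 4
12, 3, 1
11, 5
11, 4, 1
11, 3, 2
10, 6
10, 5, 1
…and 20 more, for 32 total.

32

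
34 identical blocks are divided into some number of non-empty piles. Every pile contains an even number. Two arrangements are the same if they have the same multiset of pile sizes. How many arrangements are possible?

Direct enumeration gives 297 partitions.

297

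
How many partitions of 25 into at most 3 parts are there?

65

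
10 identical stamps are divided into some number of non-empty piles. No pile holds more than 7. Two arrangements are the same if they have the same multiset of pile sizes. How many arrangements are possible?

38

There are too many to list fully; the first 12 (by largest part) are:
7,3
7,2,1
7,1,1,1
6,4
6,3,1
6,2,2
6,2,1,1
6,1,1,1,1
5,5
5,4,1
5,3,2
5,3,1,1
…and 26 more, for 38 total.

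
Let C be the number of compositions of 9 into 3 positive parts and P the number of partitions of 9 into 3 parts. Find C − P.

Compositions: C(8,2) = 28.
Partitions of 9 into exactly 3 parts: 7.
Difference: 28 − 7 = 21.

21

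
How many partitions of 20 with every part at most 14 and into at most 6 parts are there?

Enumerating by decreasing first part gives 263 partitions in all.

263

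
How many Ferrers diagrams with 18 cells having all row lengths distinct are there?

46

There are too many to list fully; the first 12 (by largest part) are:
18
17, 1
16, 2
15, 3
15, 2, 1
14, 4
14, 3, 1
13, 5
13, 4, 1
13, 3, 2
12, 6
12, 5, 1
…and 34 more, for 46 total.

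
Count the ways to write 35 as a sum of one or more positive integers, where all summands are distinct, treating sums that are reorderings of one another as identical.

A full systematic count gives 585.

585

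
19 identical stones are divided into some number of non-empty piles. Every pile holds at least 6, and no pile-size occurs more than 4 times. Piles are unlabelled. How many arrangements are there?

6

Enumerating:
19
6 + 13
7 + 12
8 + 11
9 + 10
6 + 6 + 7
Counting gives 6.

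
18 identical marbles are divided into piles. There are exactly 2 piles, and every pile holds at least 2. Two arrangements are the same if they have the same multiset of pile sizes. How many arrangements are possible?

8

The partitions of 18 that satisfy the conditions:
16,2
15,3
14,4
13,5
12,6
11,7
10,8
9,9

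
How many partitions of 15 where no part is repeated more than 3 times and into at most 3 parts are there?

A partial list (first 12 by largest part):
15
1 + 14
2 + 13
1 + 1 + 13
3 + 12
1 + 2 + 12
4 + 11
1 + 3 + 11
2 + 2 + 11
5 + 10
1 + 4 + 10
2 + 3 + 10
…and 15 more, for 27 total.

27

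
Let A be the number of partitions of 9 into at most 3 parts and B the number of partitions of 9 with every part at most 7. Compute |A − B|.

16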